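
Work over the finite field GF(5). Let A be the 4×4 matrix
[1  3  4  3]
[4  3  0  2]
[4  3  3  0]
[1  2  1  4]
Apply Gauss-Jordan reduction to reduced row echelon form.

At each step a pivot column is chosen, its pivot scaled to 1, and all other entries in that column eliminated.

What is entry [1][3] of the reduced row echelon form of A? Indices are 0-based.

M[1][3] = 1

[1] R0 /= 1  ⇒  (1, 3, 4, 3)
     R1 -= 4·R0  ⇒  (0, 1, 4, 0)
     R2 -= 4·R0  ⇒  (0, 1, 2, 3)
     R3 -= 1·R0  ⇒  (0, 4, 2, 1)
[2] R1 /= 1  ⇒  (0, 1, 4, 0)
     R0 -= 3·R1  ⇒  (1, 0, 2, 3)
     R2 -= 1·R1  ⇒  (0, 0, 3, 3)
     R3 -= 4·R1  ⇒  (0, 0, 1, 1)
[3] R2 /= 3  ⇒  (0, 0, 1, 1)
     R0 -= 2·R2  ⇒  (1, 0, 0, 1)
     R1 -= 4·R2  ⇒  (0, 1, 0, 1)
     R3 -= 1·R2  ⇒  (0, 0, 0, 0)
column 3 empty below row 3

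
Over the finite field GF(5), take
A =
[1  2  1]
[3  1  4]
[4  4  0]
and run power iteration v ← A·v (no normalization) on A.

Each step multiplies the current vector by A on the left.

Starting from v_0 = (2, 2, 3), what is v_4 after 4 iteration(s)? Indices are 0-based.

v_4 = (2, 0, 2)

v_0 = (2, 2, 3).
v_1 = A·v_0 = (4, 0, 1).
v_2 = A·v_1 = (0, 1, 1).
v_3 = A·v_2 = (3, 0, 4).
v_4 = A·v_3 = (2, 0, 2).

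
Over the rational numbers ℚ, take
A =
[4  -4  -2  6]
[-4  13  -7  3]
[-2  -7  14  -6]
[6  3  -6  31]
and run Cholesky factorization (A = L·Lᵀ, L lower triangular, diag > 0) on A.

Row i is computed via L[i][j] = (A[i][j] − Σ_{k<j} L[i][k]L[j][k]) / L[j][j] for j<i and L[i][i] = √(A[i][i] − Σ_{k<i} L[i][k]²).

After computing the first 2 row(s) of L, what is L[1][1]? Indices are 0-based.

L[1][1] = 3

Step 1: L[0][0] = √(4) = 2.
  L[1][0] = (-4) / L[0][0] = -2.
Step 2: L[1][1] = √(9) = 3.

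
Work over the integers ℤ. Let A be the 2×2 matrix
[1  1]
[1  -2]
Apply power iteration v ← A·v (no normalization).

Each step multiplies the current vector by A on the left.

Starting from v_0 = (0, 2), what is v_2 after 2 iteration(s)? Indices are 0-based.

v_0 = (0, 2).
v_1 = A·v_0 = (2, -4).
v_2 = A·v_1 = (-2, 10).

v_2 = (-2, 10)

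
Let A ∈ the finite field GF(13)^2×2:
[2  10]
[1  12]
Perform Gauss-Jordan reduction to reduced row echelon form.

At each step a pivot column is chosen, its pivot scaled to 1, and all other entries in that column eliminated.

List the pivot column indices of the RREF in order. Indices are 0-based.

step 1: normalize row 0 (÷2) = (1, 5)
  row 1: subtract 1×row0 = (0, 7)
step 2: normalize row 1 (÷7) = (0, 1)
  row 0: subtract 5×row1 = (1, 0)

pivot columns: 0, 1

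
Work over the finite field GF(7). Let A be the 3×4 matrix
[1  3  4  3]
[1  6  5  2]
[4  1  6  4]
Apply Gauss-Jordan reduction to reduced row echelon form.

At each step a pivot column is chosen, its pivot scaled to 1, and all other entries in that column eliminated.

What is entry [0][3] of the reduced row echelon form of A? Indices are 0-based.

[1] R0 /= 1  ⇒  (1, 3, 4, 3)
     R1 -= 1·R0  ⇒  (0, 3, 1, 6)
     R2 -= 4·R0  ⇒  (0, 3, 4, 6)
[2] R1 /= 3  ⇒  (0, 1, 5, 2)
     R0 -= 3·R1  ⇒  (1, 0, 3, 4)
     R2 -= 3·R1  ⇒  (0, 0, 3, 0)
[3] R2 /= 3  ⇒  (0, 0, 1, 0)
     R0 -= 3·R2  ⇒  (1, 0, 0, 4)
     R1 -= 5·R2  ⇒  (0, 1, 0, 2)

M[0][3] = 4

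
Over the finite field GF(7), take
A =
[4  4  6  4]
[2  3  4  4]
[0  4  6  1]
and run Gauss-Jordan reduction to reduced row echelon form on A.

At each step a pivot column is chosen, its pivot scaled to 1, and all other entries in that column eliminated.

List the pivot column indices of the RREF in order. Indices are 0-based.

pivot columns: 0, 1, 2

[1] R0 /= 4  ⇒  (1, 1, 5, 1)
     R1 -= 2·R0  ⇒  (0, 1, 1, 2)
[2] R1 /= 1  ⇒  (0, 1, 1, 2)
     R0 -= 1·R1  ⇒  (1, 0, 4, 6)
     R2 -= 4·R1  ⇒  (0, 0, 2, 0)
[3] R2 /= 2  ⇒  (0, 0, 1, 0)
     R0 -= 4·R2  ⇒  (1, 0, 0, 6)
     R1 -= 1·R2  ⇒  (0, 1, 0, 2)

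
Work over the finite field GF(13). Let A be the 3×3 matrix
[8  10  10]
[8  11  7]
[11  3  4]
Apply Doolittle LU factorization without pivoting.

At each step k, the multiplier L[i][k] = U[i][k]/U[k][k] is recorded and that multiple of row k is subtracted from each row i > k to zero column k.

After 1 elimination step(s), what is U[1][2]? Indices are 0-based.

U[1][2] = 10

Step 1: pivot at (0,0) is 8.
  row1 ← row1 − (1)·row0  ⇒  L[1][0]=1, U row1=(0, 1, 10)
  row2 ← row2 − (3)·row0  ⇒  L[2][0]=3, U row2=(0, 12, 0)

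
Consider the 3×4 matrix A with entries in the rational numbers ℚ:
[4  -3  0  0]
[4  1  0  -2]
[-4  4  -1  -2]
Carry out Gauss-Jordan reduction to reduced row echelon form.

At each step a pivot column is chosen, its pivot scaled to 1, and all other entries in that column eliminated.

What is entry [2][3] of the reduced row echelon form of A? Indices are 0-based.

M[2][3] = 3/2

step 1: normalize row 0 (÷4) = (1, -3/4, 0, 0)
  row 1: subtract 4×row0 = (0, 4, 0, -2)
  row 2: subtract -4×row0 = (0, 1, -1, -2)
step 2: normalize row 1 (÷4) = (0, 1, 0, -1/2)
  row 0: subtract -3/4×row1 = (1, 0, 0, -3/8)
  row 2: subtract 1×row1 = (0, 0, -1, -3/2)
step 3: normalize row 2 (÷-1) = (0, 0, 1, 3/2)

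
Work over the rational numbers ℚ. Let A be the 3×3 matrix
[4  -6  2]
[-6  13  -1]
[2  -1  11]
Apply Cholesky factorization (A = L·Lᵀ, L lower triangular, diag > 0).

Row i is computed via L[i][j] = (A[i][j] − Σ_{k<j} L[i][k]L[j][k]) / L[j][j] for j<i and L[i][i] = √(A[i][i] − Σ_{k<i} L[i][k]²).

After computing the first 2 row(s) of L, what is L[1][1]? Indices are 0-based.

Step 1: L[0][0] = √(4) = 2.
  L[1][0] = (-6) / L[0][0] = -3.
Step 2: L[1][1] = √(4) = 2.

L[1][1] = 2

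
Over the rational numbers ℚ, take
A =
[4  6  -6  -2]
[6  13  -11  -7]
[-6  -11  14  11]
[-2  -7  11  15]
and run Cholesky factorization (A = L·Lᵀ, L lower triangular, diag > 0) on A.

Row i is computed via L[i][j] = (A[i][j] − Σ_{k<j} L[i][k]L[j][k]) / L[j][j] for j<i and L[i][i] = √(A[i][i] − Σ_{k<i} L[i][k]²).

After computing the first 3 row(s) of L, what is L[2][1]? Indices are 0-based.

Step 1: L[0][0] = √(4) = 2.
  L[1][0] = (6) / L[0][0] = 3.
Step 2: L[1][1] = √(4) = 2.
  L[2][0] = (-6) / L[0][0] = -3.
  L[2][1] = (-2) / L[1][1] = -1.
Step 3: L[2][2] = √(4) = 2.

L[2][1] = -1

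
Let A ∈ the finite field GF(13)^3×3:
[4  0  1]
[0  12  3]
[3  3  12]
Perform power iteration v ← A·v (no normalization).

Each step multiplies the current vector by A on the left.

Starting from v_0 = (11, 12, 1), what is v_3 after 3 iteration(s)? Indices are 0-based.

v_3 = (5, 11, 4)

v_0 = (11, 12, 1).
v_1 = A·v_0 = (6, 4, 3).
v_2 = A·v_1 = (1, 5, 1).
v_3 = A·v_2 = (5, 11, 4).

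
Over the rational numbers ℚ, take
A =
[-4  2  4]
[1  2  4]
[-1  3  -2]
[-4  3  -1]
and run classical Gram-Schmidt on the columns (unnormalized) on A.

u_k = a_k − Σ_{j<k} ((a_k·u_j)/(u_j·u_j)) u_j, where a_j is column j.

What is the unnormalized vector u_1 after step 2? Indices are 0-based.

Step 1: u_0 = a_0 = (-4, 1, -1, -4).
Step 2: u_1 = a_1 − (-21/34)·u_0 = (-8/17, 89/34, 81/34, 9/17).

u_1 = (-8/17, 89/34, 81/34, 9/17)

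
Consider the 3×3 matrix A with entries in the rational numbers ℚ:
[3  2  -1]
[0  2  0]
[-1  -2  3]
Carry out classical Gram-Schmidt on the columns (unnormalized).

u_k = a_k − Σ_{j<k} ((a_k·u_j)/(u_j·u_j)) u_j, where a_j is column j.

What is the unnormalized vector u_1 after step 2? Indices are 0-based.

u_1 = (-2/5, 2, -6/5)

Step 1: u_0 = a_0 = (3, 0, -1).
Step 2: u_1 = a_1 − (4/5)·u_0 = (-2/5, 2, -6/5).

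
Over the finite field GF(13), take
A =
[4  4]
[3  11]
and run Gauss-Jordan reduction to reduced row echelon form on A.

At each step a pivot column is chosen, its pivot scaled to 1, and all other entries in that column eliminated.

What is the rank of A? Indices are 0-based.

rank = 2

[1] R0 /= 4  ⇒  (1, 1)
     R1 -= 3·R0  ⇒  (0, 8)
[2] R1 /= 8  ⇒  (0, 1)
     R0 -= 1·R1  ⇒  (1, 0)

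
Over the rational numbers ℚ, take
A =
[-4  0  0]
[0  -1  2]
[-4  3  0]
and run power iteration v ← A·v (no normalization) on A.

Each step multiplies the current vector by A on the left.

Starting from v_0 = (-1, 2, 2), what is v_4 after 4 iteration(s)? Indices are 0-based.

v_4 = (-256, 274, -370)

v_0 = (-1, 2, 2).
v_1 = A·v_0 = (4, 2, 10).
v_2 = A·v_1 = (-16, 18, -10).
v_3 = A·v_2 = (64, -38, 118).
v_4 = A·v_3 = (-256, 274, -370).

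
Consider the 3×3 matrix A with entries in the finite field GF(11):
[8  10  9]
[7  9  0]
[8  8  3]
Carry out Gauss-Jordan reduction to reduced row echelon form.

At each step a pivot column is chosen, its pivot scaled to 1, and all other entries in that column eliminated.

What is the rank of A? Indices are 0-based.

[1] R0 /= 8  ⇒  (1, 4, 8)
     R1 -= 7·R0  ⇒  (0, 3, 10)
     R2 -= 8·R0  ⇒  (0, 9, 5)
[2] R1 /= 3  ⇒  (0, 1, 7)
     R0 -= 4·R1  ⇒  (1, 0, 2)
     R2 -= 9·R1  ⇒  (0, 0, 8)
[3] R2 /= 8  ⇒  (0, 0, 1)
     R0 -= 2·R2  ⇒  (1, 0, 0)
     R1 -= 7·R2  ⇒  (0, 1, 0)

rank = 3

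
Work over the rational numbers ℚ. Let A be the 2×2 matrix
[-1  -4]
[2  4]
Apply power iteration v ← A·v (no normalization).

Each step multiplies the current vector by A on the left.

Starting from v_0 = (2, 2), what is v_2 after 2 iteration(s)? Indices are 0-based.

v_0 = (2, 2).
v_1 = A·v_0 = (-10, 12).
v_2 = A·v_1 = (-38, 28).

v_2 = (-38, 28)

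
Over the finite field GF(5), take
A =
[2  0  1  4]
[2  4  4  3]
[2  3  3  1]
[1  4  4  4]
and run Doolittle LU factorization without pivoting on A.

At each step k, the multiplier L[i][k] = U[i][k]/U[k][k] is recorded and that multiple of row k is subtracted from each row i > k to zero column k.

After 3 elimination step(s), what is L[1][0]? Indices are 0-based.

[col 0] pivot 2
  R1 -= 1*R0 → (0, 4, 3, 4)  (L[1][0] := 1)
  R2 -= 1*R0 → (0, 3, 2, 2)  (L[2][0] := 1)
  R3 -= 3*R0 → (0, 4, 1, 2)  (L[3][0] := 3)
[col 1] pivot 4
  R2 -= 2*R1 → (0, 0, 1, 4)  (L[2][1] := 2)
  R3 -= 1*R1 → (0, 0, 3, 3)  (L[3][1] := 1)
[col 2] pivot 1
  R3 -= 3*R2 → (0, 0, 0, 1)  (L[3][2] := 3)

L[1][0] = 1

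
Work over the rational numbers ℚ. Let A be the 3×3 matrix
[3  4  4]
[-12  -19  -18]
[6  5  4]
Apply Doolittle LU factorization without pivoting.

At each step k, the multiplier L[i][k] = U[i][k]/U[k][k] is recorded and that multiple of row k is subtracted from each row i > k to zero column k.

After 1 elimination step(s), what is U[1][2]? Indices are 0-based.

U[1][2] = -2

[col 0] pivot 3
  R1 -= -4*R0 → (0, -3, -2)  (L[1][0] := -4)
  R2 -= 2*R0 → (0, -3, -4)  (L[2][0] := 2)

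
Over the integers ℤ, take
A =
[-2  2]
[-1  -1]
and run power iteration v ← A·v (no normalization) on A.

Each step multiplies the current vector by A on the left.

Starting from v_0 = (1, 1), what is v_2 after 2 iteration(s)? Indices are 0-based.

v_2 = (-4, 2)

v_0 = (1, 1).
v_1 = A·v_0 = (0, -2).
v_2 = A·v_1 = (-4, 2).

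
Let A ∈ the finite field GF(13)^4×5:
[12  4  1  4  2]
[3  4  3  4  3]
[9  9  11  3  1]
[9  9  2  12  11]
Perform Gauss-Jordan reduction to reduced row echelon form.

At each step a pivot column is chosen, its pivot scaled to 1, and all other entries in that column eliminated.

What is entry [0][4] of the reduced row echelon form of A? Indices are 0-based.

M[0][4] = 7

step 1: normalize row 0 (÷12) = (1, 9, 12, 9, 11)
  row 1: subtract 3×row0 = (0, 3, 6, 3, 9)
  row 2: subtract 9×row0 = (0, 6, 7, 0, 6)
  row 3: subtract 9×row0 = (0, 6, 11, 9, 3)
step 2: normalize row 1 (÷3) = (0, 1, 2, 1, 3)
  row 0: subtract 9×row1 = (1, 0, 7, 0, 10)
  row 2: subtract 6×row1 = (0, 0, 8, 7, 1)
  row 3: subtract 6×row1 = (0, 0, 12, 3, 11)
step 3: normalize row 2 (÷8) = (0, 0, 1, 9, 5)
  row 0: subtract 7×row2 = (1, 0, 0, 2, 1)
  row 1: subtract 2×row2 = (0, 1, 0, 9, 6)
  row 3: subtract 12×row2 = (0, 0, 0, 12, 3)
step 4: normalize row 3 (÷12) = (0, 0, 0, 1, 10)
  row 0: subtract 2×row3 = (1, 0, 0, 0, 7)
  row 1: subtract 9×row3 = (0, 1, 0, 0, 7)
  row 2: subtract 9×row3 = (0, 0, 1, 0, 6)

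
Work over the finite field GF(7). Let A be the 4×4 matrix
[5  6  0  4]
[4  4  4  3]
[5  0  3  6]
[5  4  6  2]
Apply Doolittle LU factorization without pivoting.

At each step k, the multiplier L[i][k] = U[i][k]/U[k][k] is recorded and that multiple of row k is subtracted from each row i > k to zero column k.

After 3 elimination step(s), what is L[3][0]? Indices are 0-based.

L[3][0] = 1

[col 0] pivot 5
  R1 -= 5*R0 → (0, 2, 4, 4)  (L[1][0] := 5)
  R2 -= 1*R0 → (0, 1, 3, 2)  (L[2][0] := 1)
  R3 -= 1*R0 → (0, 5, 6, 5)  (L[3][0] := 1)
[col 1] pivot 2
  R2 -= 4*R1 → (0, 0, 1, 0)  (L[2][1] := 4)
  R3 -= 6*R1 → (0, 0, 3, 2)  (L[3][1] := 6)
[col 2] pivot 1
  R3 -= 3*R2 → (0, 0, 0, 2)  (L[3][2] := 3)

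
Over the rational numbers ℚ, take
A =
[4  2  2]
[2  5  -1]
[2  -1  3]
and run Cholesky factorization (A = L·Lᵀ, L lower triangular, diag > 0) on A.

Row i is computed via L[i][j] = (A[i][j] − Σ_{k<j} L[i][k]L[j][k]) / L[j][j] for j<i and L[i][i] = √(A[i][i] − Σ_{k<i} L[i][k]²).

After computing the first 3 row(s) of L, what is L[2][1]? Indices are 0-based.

Step 1: L[0][0] = √(4) = 2.
  L[1][0] = (2) / L[0][0] = 1.
Step 2: L[1][1] = √(4) = 2.
  L[2][0] = (2) / L[0][0] = 1.
  L[2][1] = (-2) / L[1][1] = -1.
Step 3: L[2][2] = √(1) = 1.

L[2][1] = -1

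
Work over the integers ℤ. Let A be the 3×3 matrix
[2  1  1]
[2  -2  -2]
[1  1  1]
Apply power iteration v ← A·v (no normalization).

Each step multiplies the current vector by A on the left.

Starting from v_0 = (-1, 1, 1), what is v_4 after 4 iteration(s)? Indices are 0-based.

v_4 = (-30, 30, -25)

v_0 = (-1, 1, 1).
v_1 = A·v_0 = (0, -6, 1).
v_2 = A·v_1 = (-5, 10, -5).
v_3 = A·v_2 = (-5, -20, 0).
v_4 = A·v_3 = (-30, 30, -25).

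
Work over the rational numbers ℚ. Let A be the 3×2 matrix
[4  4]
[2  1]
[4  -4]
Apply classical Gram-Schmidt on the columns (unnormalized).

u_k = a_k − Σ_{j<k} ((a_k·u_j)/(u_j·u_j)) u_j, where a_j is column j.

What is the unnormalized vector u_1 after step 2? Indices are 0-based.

Step 1: u_0 = a_0 = (4, 2, 4).
Step 2: u_1 = a_1 − (1/18)·u_0 = (34/9, 8/9, -38/9).

u_1 = (34/9, 8/9, -38/9)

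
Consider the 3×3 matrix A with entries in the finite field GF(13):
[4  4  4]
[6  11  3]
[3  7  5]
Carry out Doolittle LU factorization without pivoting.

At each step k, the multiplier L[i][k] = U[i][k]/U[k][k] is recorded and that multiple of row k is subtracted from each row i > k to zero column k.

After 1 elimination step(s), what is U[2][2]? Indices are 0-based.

Step 1: pivot at (0,0) is 4.
  row1 ← row1 − (8)·row0  ⇒  L[1][0]=8, U row1=(0, 5, 10)
  row2 ← row2 − (4)·row0  ⇒  L[2][0]=4, U row2=(0, 4, 2)

U[2][2] = 2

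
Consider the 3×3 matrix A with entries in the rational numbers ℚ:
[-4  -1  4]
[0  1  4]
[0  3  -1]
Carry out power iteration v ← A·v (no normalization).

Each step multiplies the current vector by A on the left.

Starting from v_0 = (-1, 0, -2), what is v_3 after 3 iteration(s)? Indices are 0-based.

v_0 = (-1, 0, -2).
v_1 = A·v_0 = (-4, -8, 2).
v_2 = A·v_1 = (32, 0, -26).
v_3 = A·v_2 = (-232, -104, 26).

v_3 = (-232, -104, 26)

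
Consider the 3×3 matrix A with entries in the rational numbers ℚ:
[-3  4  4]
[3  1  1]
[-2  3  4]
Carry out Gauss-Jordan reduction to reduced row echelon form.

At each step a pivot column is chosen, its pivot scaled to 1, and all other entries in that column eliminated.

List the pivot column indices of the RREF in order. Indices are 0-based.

step 1: normalize row 0 (÷-3) = (1, -4/3, -4/3)
  row 1: subtract 3×row0 = (0, 5, 5)
  row 2: subtract -2×row0 = (0, 1/3, 4/3)
step 2: normalize row 1 (÷5) = (0, 1, 1)
  row 0: subtract -4/3×row1 = (1, 0, 0)
  row 2: subtract 1/3×row1 = (0, 0, 1)
step 3: normalize row 2 (÷1) = (0, 0, 1)
  row 1: subtract 1×row2 = (0, 1, 0)

pivot columns: 0, 1, 2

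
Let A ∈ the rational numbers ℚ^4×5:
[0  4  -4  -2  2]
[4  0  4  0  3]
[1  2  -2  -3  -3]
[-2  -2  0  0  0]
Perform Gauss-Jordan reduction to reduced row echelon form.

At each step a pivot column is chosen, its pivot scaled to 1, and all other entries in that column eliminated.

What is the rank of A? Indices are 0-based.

rank = 4

pivot(0,0): swap R0↔R1
pivot(0,0)=4: scale R0 → (1, 0, 1, 0, 3/4)
  clear (2,0): R2 −= (1)R0 → (0, 2, -3, -3, -15/4)
  clear (3,0): R3 −= (-2)R0 → (0, -2, 2, 0, 3/2)
pivot(1,1)=4: scale R1 → (0, 1, -1, -1/2, 1/2)
  clear (2,1): R2 −= (2)R1 → (0, 0, -1, -2, -19/4)
  clear (3,1): R3 −= (-2)R1 → (0, 0, 0, -1, 5/2)
pivot(2,2)=-1: scale R2 → (0, 0, 1, 2, 19/4)
  clear (0,2): R0 −= (1)R2 → (1, 0, 0, -2, -4)
  clear (1,2): R1 −= (-1)R2 → (0, 1, 0, 3/2, 21/4)
pivot(3,3)=-1: scale R3 → (0, 0, 0, 1, -5/2)
  clear (0,3): R0 −= (-2)R3 → (1, 0, 0, 0, -9)
  clear (1,3): R1 −= (3/2)R3 → (0, 1, 0, 0, 9)
  clear (2,3): R2 −= (2)R3 → (0, 0, 1, 0, 39/4)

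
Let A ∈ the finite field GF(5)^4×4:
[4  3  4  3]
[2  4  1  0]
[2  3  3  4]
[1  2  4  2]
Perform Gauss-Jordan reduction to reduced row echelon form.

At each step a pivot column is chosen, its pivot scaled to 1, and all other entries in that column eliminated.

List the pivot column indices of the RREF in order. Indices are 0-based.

pivot columns: 0, 1, 2, 3

step 1: normalize row 0 (÷4) = (1, 2, 1, 2)
  row 1: subtract 2×row0 = (0, 0, 4, 1)
  row 2: subtract 2×row0 = (0, 4, 1, 0)
  row 3: subtract 1×row0 = (0, 0, 3, 0)
step 2: exchange rows 1,2
step 2: normalize row 1 (÷4) = (0, 1, 4, 0)
  row 0: subtract 2×row1 = (1, 0, 3, 2)
step 3: normalize row 2 (÷4) = (0, 0, 1, 4)
  row 0: subtract 3×row2 = (1, 0, 0, 0)
  row 1: subtract 4×row2 = (0, 1, 0, 4)
  row 3: subtract 3×row2 = (0, 0, 0, 3)
step 4: normalize row 3 (÷3) = (0, 0, 0, 1)
  row 1: subtract 4×row3 = (0, 1, 0, 0)
  row 2: subtract 4×row3 = (0, 0, 1, 0)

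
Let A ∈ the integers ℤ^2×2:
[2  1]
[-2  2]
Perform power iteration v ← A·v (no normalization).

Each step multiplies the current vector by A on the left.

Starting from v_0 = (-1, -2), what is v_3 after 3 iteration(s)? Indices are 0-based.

v_3 = (-16, 28)

v_0 = (-1, -2).
v_1 = A·v_0 = (-4, -2).
v_2 = A·v_1 = (-10, 4).
v_3 = A·v_2 = (-16, 28).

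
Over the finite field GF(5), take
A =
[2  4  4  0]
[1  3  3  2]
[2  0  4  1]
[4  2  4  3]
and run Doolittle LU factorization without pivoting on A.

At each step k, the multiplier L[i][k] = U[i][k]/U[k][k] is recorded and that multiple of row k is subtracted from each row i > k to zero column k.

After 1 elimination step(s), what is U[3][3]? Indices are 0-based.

[col 0] pivot 2
  R1 -= 3*R0 → (0, 1, 1, 2)  (L[1][0] := 3)
  R2 -= 1*R0 → (0, 1, 0, 1)  (L[2][0] := 1)
  R3 -= 2*R0 → (0, 4, 1, 3)  (L[3][0] := 2)

U[3][3] = 3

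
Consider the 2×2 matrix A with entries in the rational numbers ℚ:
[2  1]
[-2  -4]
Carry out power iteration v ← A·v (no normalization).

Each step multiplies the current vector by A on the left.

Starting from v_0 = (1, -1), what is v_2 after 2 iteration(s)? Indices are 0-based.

v_0 = (1, -1).
v_1 = A·v_0 = (1, 2).
v_2 = A·v_1 = (4, -10).

v_2 = (4, -10)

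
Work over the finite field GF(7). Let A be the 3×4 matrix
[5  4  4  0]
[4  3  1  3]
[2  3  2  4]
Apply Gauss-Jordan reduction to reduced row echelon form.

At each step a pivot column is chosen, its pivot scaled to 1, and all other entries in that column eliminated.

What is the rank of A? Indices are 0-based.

rank = 3

pivot(0,0)=5: scale R0 → (1, 5, 5, 0)
  clear (1,0): R1 −= (4)R0 → (0, 4, 2, 3)
  clear (2,0): R2 −= (2)R0 → (0, 0, 6, 4)
pivot(1,1)=4: scale R1 → (0, 1, 4, 6)
  clear (0,1): R0 −= (5)R1 → (1, 0, 6, 5)
pivot(2,2)=6: scale R2 → (0, 0, 1, 3)
  clear (0,2): R0 −= (6)R2 → (1, 0, 0, 1)
  clear (1,2): R1 −= (4)R2 → (0, 1, 0, 1)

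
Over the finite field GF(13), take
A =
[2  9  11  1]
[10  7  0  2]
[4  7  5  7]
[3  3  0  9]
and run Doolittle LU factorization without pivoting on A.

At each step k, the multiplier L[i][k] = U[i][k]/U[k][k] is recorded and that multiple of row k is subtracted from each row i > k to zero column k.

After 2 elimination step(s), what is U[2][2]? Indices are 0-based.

[col 0] pivot 2
  R1 -= 5*R0 → (0, 1, 10, 10)  (L[1][0] := 5)
  R2 -= 2*R0 → (0, 2, 9, 5)  (L[2][0] := 2)
  R3 -= 8*R0 → (0, 9, 3, 1)  (L[3][0] := 8)
[col 1] pivot 1
  R2 -= 2*R1 → (0, 0, 2, 11)  (L[2][1] := 2)
  R3 -= 9*R1 → (0, 0, 4, 2)  (L[3][1] := 9)

U[2][2] = 2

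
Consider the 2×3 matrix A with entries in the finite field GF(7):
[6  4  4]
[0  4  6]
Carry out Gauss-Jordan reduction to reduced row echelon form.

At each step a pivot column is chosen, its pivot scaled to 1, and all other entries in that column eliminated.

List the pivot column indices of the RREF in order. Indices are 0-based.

pivot columns: 0, 1

[1] R0 /= 6  ⇒  (1, 3, 3)
[2] R1 /= 4  ⇒  (0, 1, 5)
     R0 -= 3·R1  ⇒  (1, 0, 2)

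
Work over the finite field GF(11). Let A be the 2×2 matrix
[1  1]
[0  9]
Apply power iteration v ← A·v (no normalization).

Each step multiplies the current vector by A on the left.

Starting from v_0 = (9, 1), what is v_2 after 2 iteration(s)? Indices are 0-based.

v_0 = (9, 1).
v_1 = A·v_0 = (10, 9).
v_2 = A·v_1 = (8, 4).

v_2 = (8, 4)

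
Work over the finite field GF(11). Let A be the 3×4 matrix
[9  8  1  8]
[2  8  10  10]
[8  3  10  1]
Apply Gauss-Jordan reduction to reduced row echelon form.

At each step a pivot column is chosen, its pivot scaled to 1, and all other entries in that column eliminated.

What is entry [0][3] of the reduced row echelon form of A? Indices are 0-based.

M[0][3] = 7

step 1: normalize row 0 (÷9) = (1, 7, 5, 7)
  row 1: subtract 2×row0 = (0, 5, 0, 7)
  row 2: subtract 8×row0 = (0, 2, 3, 0)
step 2: normalize row 1 (÷5) = (0, 1, 0, 8)
  row 0: subtract 7×row1 = (1, 0, 5, 6)
  row 2: subtract 2×row1 = (0, 0, 3, 6)
step 3: normalize row 2 (÷3) = (0, 0, 1, 2)
  row 0: subtract 5×row2 = (1, 0, 0, 7)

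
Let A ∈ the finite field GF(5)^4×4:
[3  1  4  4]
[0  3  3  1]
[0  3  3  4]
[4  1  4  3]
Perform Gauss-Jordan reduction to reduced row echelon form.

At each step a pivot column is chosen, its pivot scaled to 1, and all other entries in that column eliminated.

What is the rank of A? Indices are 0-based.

[1] R0 /= 3  ⇒  (1, 2, 3, 3)
     R3 -= 4·R0  ⇒  (0, 3, 2, 1)
[2] R1 /= 3  ⇒  (0, 1, 1, 2)
     R0 -= 2·R1  ⇒  (1, 0, 1, 4)
     R2 -= 3·R1  ⇒  (0, 0, 0, 3)
     R3 -= 3·R1  ⇒  (0, 0, 4, 0)
[3] R2 <-> R3
[3] R2 /= 4  ⇒  (0, 0, 1, 0)
     R0 -= 1·R2  ⇒  (1, 0, 0, 4)
     R1 -= 1·R2  ⇒  (0, 1, 0, 2)
[4] R3 /= 3  ⇒  (0, 0, 0, 1)
     R0 -= 4·R3  ⇒  (1, 0, 0, 0)
     R1 -= 2·R3  ⇒  (0, 1, 0, 0)

rank = 4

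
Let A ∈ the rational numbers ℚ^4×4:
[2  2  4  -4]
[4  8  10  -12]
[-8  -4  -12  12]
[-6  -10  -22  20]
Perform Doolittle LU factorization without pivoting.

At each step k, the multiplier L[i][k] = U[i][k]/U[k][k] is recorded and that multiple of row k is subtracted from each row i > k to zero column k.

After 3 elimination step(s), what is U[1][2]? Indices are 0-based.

U[1][2] = 2

k=0: U[0][0]=2
  eliminate (1,0): mult=2, new row 1: (0, 4, 2, -4); set L[1][0]=2
  eliminate (2,0): mult=-4, new row 2: (0, 4, 4, -4); set L[2][0]=-4
  eliminate (3,0): mult=-3, new row 3: (0, -4, -10, 8); set L[3][0]=-3
k=1: U[1][1]=4
  eliminate (2,1): mult=1, new row 2: (0, 0, 2, 0); set L[2][1]=1
  eliminate (3,1): mult=-1, new row 3: (0, 0, -8, 4); set L[3][1]=-1
k=2: U[2][2]=2
  eliminate (3,2): mult=-4, new row 3: (0, 0, 0, 4); set L[3][2]=-4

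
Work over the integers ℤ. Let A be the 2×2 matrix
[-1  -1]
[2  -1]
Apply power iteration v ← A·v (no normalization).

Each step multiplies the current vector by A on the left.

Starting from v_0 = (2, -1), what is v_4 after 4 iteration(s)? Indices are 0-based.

v_4 = (-10, 23)

v_0 = (2, -1).
v_1 = A·v_0 = (-1, 5).
v_2 = A·v_1 = (-4, -7).
v_3 = A·v_2 = (11, -1).
v_4 = A·v_3 = (-10, 23).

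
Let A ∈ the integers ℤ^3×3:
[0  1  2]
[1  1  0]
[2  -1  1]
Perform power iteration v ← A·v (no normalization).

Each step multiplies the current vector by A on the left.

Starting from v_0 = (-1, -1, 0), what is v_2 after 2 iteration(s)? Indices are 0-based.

v_0 = (-1, -1, 0).
v_1 = A·v_0 = (-1, -2, -1).
v_2 = A·v_1 = (-4, -3, -1).

v_2 = (-4, -3, -1)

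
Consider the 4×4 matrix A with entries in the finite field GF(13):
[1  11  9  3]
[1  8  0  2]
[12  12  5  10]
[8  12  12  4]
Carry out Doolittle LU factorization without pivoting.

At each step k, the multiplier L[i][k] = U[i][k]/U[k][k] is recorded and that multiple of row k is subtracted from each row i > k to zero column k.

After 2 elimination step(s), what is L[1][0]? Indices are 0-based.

k=0: U[0][0]=1
  eliminate (1,0): mult=1, new row 1: (0, 10, 4, 12); set L[1][0]=1
  eliminate (2,0): mult=12, new row 2: (0, 10, 1, 0); set L[2][0]=12
  eliminate (3,0): mult=8, new row 3: (0, 2, 5, 6); set L[3][0]=8
k=1: U[1][1]=10
  eliminate (2,1): mult=1, new row 2: (0, 0, 10, 1); set L[2][1]=1
  eliminate (3,1): mult=8, new row 3: (0, 0, 12, 1); set L[3][1]=8

L[1][0] = 1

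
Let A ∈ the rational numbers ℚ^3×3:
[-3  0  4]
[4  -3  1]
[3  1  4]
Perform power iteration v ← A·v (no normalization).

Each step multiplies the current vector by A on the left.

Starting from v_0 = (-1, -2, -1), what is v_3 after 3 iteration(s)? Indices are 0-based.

v_3 = (-53, -122, -267)

v_0 = (-1, -2, -1).
v_1 = A·v_0 = (-1, 1, -9).
v_2 = A·v_1 = (-33, -16, -38).
v_3 = A·v_2 = (-53, -122, -267).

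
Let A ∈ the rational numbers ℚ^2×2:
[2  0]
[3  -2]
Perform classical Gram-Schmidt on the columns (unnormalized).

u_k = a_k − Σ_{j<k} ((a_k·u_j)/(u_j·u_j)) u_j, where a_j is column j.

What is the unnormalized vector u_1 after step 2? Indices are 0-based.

Step 1: u_0 = a_0 = (2, 3).
Step 2: u_1 = a_1 − (-6/13)·u_0 = (12/13, -8/13).

u_1 = (12/13, -8/13)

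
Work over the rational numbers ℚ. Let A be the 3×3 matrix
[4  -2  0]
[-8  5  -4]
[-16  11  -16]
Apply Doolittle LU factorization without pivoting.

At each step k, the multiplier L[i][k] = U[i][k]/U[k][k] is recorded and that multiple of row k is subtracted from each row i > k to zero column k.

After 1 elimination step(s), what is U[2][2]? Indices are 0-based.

U[2][2] = -16

[col 0] pivot 4
  R1 -= -2*R0 → (0, 1, -4)  (L[1][0] := -2)
  R2 -= -4*R0 → (0, 3, -16)  (L[2][0] := -4)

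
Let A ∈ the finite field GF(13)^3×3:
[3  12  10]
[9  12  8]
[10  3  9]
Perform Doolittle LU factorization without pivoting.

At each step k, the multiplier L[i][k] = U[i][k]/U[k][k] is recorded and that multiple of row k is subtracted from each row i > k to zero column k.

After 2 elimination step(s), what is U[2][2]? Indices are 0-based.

k=0: U[0][0]=3
  eliminate (1,0): mult=3, new row 1: (0, 2, 4); set L[1][0]=3
  eliminate (2,0): mult=12, new row 2: (0, 2, 6); set L[2][0]=12
k=1: U[1][1]=2
  eliminate (2,1): mult=1, new row 2: (0, 0, 2); set L[2][1]=1

U[2][2] = 2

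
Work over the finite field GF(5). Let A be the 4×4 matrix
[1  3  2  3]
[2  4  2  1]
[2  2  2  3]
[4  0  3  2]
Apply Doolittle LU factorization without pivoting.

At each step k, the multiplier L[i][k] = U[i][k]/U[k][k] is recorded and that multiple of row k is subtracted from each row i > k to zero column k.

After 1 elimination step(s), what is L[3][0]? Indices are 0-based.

L[3][0] = 4

[col 0] pivot 1
  R1 -= 2*R0 → (0, 3, 3, 0)  (L[1][0] := 2)
  R2 -= 2*R0 → (0, 1, 3, 2)  (L[2][0] := 2)
  R3 -= 4*R0 → (0, 3, 0, 0)  (L[3][0] := 4)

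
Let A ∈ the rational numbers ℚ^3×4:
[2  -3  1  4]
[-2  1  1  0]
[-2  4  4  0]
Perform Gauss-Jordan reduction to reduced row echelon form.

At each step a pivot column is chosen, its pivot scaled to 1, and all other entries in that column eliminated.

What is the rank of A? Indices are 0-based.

rank = 3

[1] R0 /= 2  ⇒  (1, -3/2, 1/2, 2)
     R1 -= -2·R0  ⇒  (0, -2, 2, 4)
     R2 -= -2·R0  ⇒  (0, 1, 5, 4)
[2] R1 /= -2  ⇒  (0, 1, -1, -2)
     R0 -= -3/2·R1  ⇒  (1, 0, -1, -1)
     R2 -= 1·R1  ⇒  (0, 0, 6, 6)
[3] R2 /= 6  ⇒  (0, 0, 1, 1)
     R0 -= -1·R2  ⇒  (1, 0, 0, 0)
     R1 -= -1·R2  ⇒  (0, 1, 0, -1)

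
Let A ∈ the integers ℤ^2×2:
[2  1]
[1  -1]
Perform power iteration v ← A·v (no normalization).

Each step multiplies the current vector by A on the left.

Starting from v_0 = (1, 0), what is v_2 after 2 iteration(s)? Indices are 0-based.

v_0 = (1, 0).
v_1 = A·v_0 = (2, 1).
v_2 = A·v_1 = (5, 1).

v_2 = (5, 1)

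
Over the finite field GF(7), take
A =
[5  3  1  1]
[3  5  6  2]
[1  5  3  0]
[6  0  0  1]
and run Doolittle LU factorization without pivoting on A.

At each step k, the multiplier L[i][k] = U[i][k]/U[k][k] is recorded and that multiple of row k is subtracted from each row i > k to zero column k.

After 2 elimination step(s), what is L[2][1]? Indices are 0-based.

k=0: U[0][0]=5
  eliminate (1,0): mult=2, new row 1: (0, 6, 4, 0); set L[1][0]=2
  eliminate (2,0): mult=3, new row 2: (0, 3, 0, 4); set L[2][0]=3
  eliminate (3,0): mult=4, new row 3: (0, 2, 3, 4); set L[3][0]=4
k=1: U[1][1]=6
  eliminate (2,1): mult=4, new row 2: (0, 0, 5, 4); set L[2][1]=4
  eliminate (3,1): mult=5, new row 3: (0, 0, 4, 4); set L[3][1]=5

L[2][1] = 4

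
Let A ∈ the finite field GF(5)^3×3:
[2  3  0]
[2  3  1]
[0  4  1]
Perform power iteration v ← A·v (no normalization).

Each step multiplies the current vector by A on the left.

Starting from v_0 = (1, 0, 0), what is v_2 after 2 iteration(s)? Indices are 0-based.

v_2 = (0, 0, 3)

v_0 = (1, 0, 0).
v_1 = A·v_0 = (2, 2, 0).
v_2 = A·v_1 = (0, 0, 3).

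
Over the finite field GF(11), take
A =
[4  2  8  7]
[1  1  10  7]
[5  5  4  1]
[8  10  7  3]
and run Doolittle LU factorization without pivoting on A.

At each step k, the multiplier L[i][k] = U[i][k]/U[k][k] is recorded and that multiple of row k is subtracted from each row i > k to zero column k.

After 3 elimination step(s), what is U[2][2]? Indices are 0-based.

k=0: U[0][0]=4
  eliminate (1,0): mult=3, new row 1: (0, 6, 8, 8); set L[1][0]=3
  eliminate (2,0): mult=4, new row 2: (0, 8, 5, 6); set L[2][0]=4
  eliminate (3,0): mult=2, new row 3: (0, 6, 2, 0); set L[3][0]=2
k=1: U[1][1]=6
  eliminate (2,1): mult=5, new row 2: (0, 0, 9, 10); set L[2][1]=5
  eliminate (3,1): mult=1, new row 3: (0, 0, 5, 3); set L[3][1]=1
k=2: U[2][2]=9
  eliminate (3,2): mult=3, new row 3: (0, 0, 0, 6); set L[3][2]=3

U[2][2] = 9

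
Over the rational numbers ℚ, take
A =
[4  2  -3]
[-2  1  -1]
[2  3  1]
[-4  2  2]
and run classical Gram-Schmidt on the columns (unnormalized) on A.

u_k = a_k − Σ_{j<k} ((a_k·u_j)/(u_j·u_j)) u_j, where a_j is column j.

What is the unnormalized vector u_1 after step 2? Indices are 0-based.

u_1 = (8/5, 6/5, 14/5, 12/5)

Step 1: u_0 = a_0 = (4, -2, 2, -4).
Step 2: u_1 = a_1 − (1/10)·u_0 = (8/5, 6/5, 14/5, 12/5).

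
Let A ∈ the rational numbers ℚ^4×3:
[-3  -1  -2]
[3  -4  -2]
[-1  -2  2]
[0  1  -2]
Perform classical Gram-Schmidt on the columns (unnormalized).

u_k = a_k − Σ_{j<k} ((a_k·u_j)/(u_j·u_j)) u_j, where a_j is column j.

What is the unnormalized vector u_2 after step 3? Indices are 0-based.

u_2 = (-724/369, -442/369, 94/41, -800/369)

Step 1: u_0 = a_0 = (-3, 3, -1, 0).
Step 2: u_1 = a_1 − (-7/19)·u_0 = (-40/19, -55/19, -45/19, 1).
Step 3: u_2 = a_2 − (-2/19)·u_0 − (62/369)·u_1 = (-724/369, -442/369, 94/41, -800/369).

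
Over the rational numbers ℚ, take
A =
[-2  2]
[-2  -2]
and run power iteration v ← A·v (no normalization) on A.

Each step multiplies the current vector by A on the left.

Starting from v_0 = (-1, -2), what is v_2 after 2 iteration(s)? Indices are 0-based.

v_2 = (16, -8)

v_0 = (-1, -2).
v_1 = A·v_0 = (-2, 6).
v_2 = A·v_1 = (16, -8).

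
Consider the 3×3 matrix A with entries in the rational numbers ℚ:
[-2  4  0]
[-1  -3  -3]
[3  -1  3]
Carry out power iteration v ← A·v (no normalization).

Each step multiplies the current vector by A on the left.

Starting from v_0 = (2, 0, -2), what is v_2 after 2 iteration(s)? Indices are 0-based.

v_2 = (24, -8, -16)

v_0 = (2, 0, -2).
v_1 = A·v_0 = (-4, 4, 0).
v_2 = A·v_1 = (24, -8, -16).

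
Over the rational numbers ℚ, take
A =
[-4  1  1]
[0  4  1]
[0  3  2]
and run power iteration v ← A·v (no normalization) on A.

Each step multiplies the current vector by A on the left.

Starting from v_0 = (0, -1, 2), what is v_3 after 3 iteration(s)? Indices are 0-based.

v_3 = (9, -32, -29)

v_0 = (0, -1, 2).
v_1 = A·v_0 = (1, -2, 1).
v_2 = A·v_1 = (-5, -7, -4).
v_3 = A·v_2 = (9, -32, -29).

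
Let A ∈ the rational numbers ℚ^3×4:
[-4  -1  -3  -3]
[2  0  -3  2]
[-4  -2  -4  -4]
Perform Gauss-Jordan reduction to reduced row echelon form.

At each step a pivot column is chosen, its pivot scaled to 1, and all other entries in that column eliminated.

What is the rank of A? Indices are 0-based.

rank = 3

[1] R0 /= -4  ⇒  (1, 1/4, 3/4, 3/4)
     R1 -= 2·R0  ⇒  (0, -1/2, -9/2, 1/2)
     R2 -= -4·R0  ⇒  (0, -1, -1, -1)
[2] R1 /= -1/2  ⇒  (0, 1, 9, -1)
     R0 -= 1/4·R1  ⇒  (1, 0, -3/2, 1)
     R2 -= -1·R1  ⇒  (0, 0, 8, -2)
[3] R2 /= 8  ⇒  (0, 0, 1, -1/4)
     R0 -= -3/2·R2  ⇒  (1, 0, 0, 5/8)
     R1 -= 9·R2  ⇒  (0, 1, 0, 5/4)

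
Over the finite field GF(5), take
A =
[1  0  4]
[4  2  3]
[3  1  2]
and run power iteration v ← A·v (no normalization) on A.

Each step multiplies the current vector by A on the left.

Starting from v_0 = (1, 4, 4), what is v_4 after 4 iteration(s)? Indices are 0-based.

v_0 = (1, 4, 4).
v_1 = A·v_0 = (2, 4, 0).
v_2 = A·v_1 = (2, 1, 0).
v_3 = A·v_2 = (2, 0, 2).
v_4 = A·v_3 = (0, 4, 0).

v_4 = (0, 4, 0)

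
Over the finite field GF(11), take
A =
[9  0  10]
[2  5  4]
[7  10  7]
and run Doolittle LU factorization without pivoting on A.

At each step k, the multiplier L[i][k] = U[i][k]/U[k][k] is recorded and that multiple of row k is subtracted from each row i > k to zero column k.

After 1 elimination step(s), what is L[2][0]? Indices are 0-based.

L[2][0] = 2

k=0: U[0][0]=9
  eliminate (1,0): mult=10, new row 1: (0, 5, 3); set L[1][0]=10
  eliminate (2,0): mult=2, new row 2: (0, 10, 9); set L[2][0]=2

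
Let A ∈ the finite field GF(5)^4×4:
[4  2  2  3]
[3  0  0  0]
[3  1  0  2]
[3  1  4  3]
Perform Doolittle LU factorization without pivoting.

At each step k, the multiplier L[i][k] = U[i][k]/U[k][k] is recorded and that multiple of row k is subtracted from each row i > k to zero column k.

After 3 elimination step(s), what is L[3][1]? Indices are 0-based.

L[3][1] = 2

Step 1: pivot at (0,0) is 4.
  row1 ← row1 − (2)·row0  ⇒  L[1][0]=2, U row1=(0, 1, 1, 4)
  row2 ← row2 − (2)·row0  ⇒  L[2][0]=2, U row2=(0, 2, 1, 1)
  row3 ← row3 − (2)·row0  ⇒  L[3][0]=2, U row3=(0, 2, 0, 2)
Step 2: pivot at (1,1) is 1.
  row2 ← row2 − (2)·row1  ⇒  L[2][1]=2, U row2=(0, 0, 4, 3)
  row3 ← row3 − (2)·row1  ⇒  L[3][1]=2, U row3=(0, 0, 3, 4)
Step 3: pivot at (2,2) is 4.
  row3 ← row3 − (2)·row2  ⇒  L[3][2]=2, U row3=(0, 0, 0, 3)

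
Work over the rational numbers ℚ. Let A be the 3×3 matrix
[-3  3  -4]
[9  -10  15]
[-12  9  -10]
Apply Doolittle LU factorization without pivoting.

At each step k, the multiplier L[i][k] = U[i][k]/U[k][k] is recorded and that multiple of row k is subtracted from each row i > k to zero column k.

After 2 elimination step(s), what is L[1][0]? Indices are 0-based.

k=0: U[0][0]=-3
  eliminate (1,0): mult=-3, new row 1: (0, -1, 3); set L[1][0]=-3
  eliminate (2,0): mult=4, new row 2: (0, -3, 6); set L[2][0]=4
k=1: U[1][1]=-1
  eliminate (2,1): mult=3, new row 2: (0, 0, -3); set L[2][1]=3

L[1][0] = -3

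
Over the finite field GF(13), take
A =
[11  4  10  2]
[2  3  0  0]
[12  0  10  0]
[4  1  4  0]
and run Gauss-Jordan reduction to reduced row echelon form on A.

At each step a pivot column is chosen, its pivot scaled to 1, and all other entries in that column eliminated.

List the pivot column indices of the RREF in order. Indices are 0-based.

step 1: normalize row 0 (÷11) = (1, 11, 8, 12)
  row 1: subtract 2×row0 = (0, 7, 10, 2)
  row 2: subtract 12×row0 = (0, 11, 5, 12)
  row 3: subtract 4×row0 = (0, 9, 11, 4)
step 2: normalize row 1 (÷7) = (0, 1, 7, 4)
  row 0: subtract 11×row1 = (1, 0, 9, 7)
  row 2: subtract 11×row1 = (0, 0, 6, 7)
  row 3: subtract 9×row1 = (0, 0, 0, 7)
step 3: normalize row 2 (÷6) = (0, 0, 1, 12)
  row 0: subtract 9×row2 = (1, 0, 0, 3)
  row 1: subtract 7×row2 = (0, 1, 0, 11)
step 4: normalize row 3 (÷7) = (0, 0, 0, 1)
  row 0: subtract 3×row3 = (1, 0, 0, 0)
  row 1: subtract 11×row3 = (0, 1, 0, 0)
  row 2: subtract 12×row3 = (0, 0, 1, 0)

pivot columns: 0, 1, 2, 3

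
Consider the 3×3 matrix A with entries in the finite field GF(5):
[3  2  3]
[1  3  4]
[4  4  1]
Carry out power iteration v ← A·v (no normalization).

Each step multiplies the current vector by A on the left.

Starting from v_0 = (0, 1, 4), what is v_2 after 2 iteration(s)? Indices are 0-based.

v_2 = (4, 3, 0)

v_0 = (0, 1, 4).
v_1 = A·v_0 = (4, 4, 3).
v_2 = A·v_1 = (4, 3, 0).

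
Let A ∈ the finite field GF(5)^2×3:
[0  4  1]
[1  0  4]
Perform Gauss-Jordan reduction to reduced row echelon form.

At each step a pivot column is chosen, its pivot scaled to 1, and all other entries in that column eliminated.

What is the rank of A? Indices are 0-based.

pivot(0,0): swap R0↔R1
pivot(0,0)=1: scale R0 → (1, 0, 4)
pivot(1,1)=4: scale R1 → (0, 1, 4)

rank = 2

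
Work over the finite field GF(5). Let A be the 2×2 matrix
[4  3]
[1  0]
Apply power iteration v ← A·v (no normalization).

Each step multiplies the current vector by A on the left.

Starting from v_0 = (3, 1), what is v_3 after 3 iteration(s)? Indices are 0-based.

v_3 = (1, 4)

v_0 = (3, 1).
v_1 = A·v_0 = (0, 3).
v_2 = A·v_1 = (4, 0).
v_3 = A·v_2 = (1, 4).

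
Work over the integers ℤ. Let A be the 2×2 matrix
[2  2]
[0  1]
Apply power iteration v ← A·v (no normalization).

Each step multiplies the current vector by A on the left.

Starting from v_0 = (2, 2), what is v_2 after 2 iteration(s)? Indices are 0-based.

v_2 = (20, 2)

v_0 = (2, 2).
v_1 = A·v_0 = (8, 2).
v_2 = A·v_1 = (20, 2).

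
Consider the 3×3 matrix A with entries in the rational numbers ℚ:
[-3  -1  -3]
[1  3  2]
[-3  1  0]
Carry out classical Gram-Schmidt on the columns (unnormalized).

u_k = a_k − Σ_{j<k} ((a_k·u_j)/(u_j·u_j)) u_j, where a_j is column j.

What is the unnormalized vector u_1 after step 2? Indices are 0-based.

u_1 = (-10/19, 54/19, 28/19)

Step 1: u_0 = a_0 = (-3, 1, -3).
Step 2: u_1 = a_1 − (3/19)·u_0 = (-10/19, 54/19, 28/19).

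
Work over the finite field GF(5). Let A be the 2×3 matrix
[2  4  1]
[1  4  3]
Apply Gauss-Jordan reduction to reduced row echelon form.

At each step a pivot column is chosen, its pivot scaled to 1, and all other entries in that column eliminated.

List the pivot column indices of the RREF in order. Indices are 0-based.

pivot(0,0)=2: scale R0 → (1, 2, 3)
  clear (1,0): R1 −= (1)R0 → (0, 2, 0)
pivot(1,1)=2: scale R1 → (0, 1, 0)
  clear (0,1): R0 −= (2)R1 → (1, 0, 3)

pivot columns: 0, 1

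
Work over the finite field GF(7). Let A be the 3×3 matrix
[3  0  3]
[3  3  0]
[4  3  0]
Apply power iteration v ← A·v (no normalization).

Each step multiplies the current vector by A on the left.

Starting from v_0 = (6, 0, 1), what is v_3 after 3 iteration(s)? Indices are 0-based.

v_0 = (6, 0, 1).
v_1 = A·v_0 = (0, 4, 3).
v_2 = A·v_1 = (2, 5, 5).
v_3 = A·v_2 = (0, 0, 2).

v_3 = (0, 0, 2)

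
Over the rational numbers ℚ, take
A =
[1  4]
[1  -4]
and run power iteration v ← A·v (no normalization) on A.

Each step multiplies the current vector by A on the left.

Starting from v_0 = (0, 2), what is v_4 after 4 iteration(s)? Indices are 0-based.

v_0 = (0, 2).
v_1 = A·v_0 = (8, -8).
v_2 = A·v_1 = (-24, 40).
v_3 = A·v_2 = (136, -184).
v_4 = A·v_3 = (-600, 872).

v_4 = (-600, 872)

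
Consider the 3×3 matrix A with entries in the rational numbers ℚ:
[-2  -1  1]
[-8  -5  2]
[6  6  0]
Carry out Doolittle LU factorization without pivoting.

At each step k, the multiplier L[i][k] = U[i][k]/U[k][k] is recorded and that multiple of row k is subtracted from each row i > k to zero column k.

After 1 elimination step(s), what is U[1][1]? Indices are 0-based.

k=0: U[0][0]=-2
  eliminate (1,0): mult=4, new row 1: (0, -1, -2); set L[1][0]=4
  eliminate (2,0): mult=-3, new row 2: (0, 3, 3); set L[2][0]=-3

U[1][1] = -1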